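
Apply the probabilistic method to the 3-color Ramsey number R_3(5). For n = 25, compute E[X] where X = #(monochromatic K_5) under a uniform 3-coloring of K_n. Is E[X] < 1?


E[X] = C(25, 5) · 3^{1 − 10} = 53130 · 3^{−9} = 53130/19683.
As a reduced fraction: E[X] = 17710/6561 ≈ 2.699.
Is E[X] < 1? NO.
Since E[X] ≥ 1, the first-moment bound is inconclusive at n = 25; it does NOT by itself certify R_3(5) > 25.

E[X] = 17710/6561 ≈ 2.699; E[X] ≥ 1; first-moment method inconclusive here.


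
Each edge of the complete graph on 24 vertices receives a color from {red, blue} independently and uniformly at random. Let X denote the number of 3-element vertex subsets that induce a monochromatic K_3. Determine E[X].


Let X = Σ_S X_S over the C(24, 3) = 2024 subsets S of size 3, where X_S = 1 if the K_3 on S is monochromatic.
For a fixed S, the K_3 on S has C(3, 2) = 3 edges. P[all 3 edges red] = (1/2)^3, and likewise for blue, so P[monochromatic] = 2·(1/2)^3 = 2^{1 − 3} = 1/4.
By linearity: E[X] = C(24, 3) · 2^{1 − 3} = 2024 · 1/4 = 506.
Numerically: E[X] ≈ 506.000000.

E[X] = C(24,3)·2^(1−C(3,2)) = 506 ≈ 506.000000.


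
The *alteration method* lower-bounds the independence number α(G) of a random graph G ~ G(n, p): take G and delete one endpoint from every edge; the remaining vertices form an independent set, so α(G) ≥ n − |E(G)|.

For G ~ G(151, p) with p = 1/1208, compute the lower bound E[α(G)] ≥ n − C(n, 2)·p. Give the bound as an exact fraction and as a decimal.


E[|E(G)|] = C(151, 2)·p = 11325 · (1/1208) = 75/8.
E[α(G)] ≥ n − E[|E(G)|] = 151 − 75/8 = 1133/8.
Numerically: ≈ 141.62500.
(This is only a lower bound; the true E[α(G)] may be larger.)

E[α(G)] ≥ 1133/8 ≈ 141.62500.


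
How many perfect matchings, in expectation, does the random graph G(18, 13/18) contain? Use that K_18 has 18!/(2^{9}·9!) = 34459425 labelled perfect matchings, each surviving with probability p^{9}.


K_18 has 18!/(2^{9}·9!) = 34459425 labelled perfect matchings.
For each such perfect matching H, let X_H = 1 if all 9 edges of H are present in G. Then P[X_H = 1] = p^{9} = (13/18)^{9} = 10604499373/198359290368.
Summing the indicators: E[X] = Σ_H E[X_H] = 34459425 · p^{9} = 34459425 · 10604499373/198359290368 = 4511419145758525/2448880128.
Numerically: E[X] ≈ 1.8422e+06.

E[X] = 34459425 · (13/18)^{9} = 4511419145758525/2448880128 ≈ 1.8422e+06.


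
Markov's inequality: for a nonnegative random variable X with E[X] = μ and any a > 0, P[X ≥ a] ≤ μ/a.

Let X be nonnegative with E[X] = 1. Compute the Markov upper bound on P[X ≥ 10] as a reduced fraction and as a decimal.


μ = E[X] = 1, a = 10.
Markov: P[X ≥ 10] ≤ μ/a = (1)/10 = 1/10.
Numerically: ≈ 0.1000.
(Since a = 10 > μ = 1.0000, the bound 1/10 is < 1 and informative.)

P[X ≥ 10] ≤ 1/10 ≈ 0.1000.


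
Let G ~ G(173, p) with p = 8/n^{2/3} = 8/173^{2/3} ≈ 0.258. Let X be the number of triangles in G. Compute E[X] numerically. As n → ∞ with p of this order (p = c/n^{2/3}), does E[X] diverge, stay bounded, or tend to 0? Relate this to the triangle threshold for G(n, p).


Number of potential triangles: C(173, 3) = 848046.
Each occurs with probability p³ ≈ (0.258)³ ≈ 1.71072e-02.
By linearity: E[X] = C(173, 3)·p³ ≈ 848046 · 1.71072e-02 ≈ 14507.653.
Since α = 2/3 < 1, p = c/n^{2/3} ≫ 1/n is above the triangle threshold p ~ 1/n. Asymptotically E[X] ~ (c³/6)·n^{3(1−α)} = (8³/6)·n^{1} → ∞; triangles are abundant w.h.p.

E[X] ≈ 14507.653; in regime p = Θ(1/n^{2/3}) E[X] diverges (above the triangle threshold p ~ 1/n).


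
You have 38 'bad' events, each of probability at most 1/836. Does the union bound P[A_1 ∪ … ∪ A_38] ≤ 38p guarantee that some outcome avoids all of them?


Union bound: P[∪_{i=1}^{38} A_i] ≤ Σ_i P[A_i] ≤ 38·p = 38·(1/836) = 1/22.
Numerically: 1/22 ≈ 0.045455.
Is 1/22 < 1? YES.
Since P[∪ A_i] ≤ 1/22 < 1, the complement has P[∩ A_i^c] ≥ 1 − 1/22 = 21/22 > 0, so some outcome avoids every A_i.

38·p = 1/22 ≈ 0.045455; existence CERTIFIED by the union bound.


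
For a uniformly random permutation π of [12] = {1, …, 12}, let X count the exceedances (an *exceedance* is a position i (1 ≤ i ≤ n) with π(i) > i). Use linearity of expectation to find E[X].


Write X = Σ_{i=1}^{12} X_i, where X_i = 1_{π(i) > i}.
For each fixed i, π(i) is uniform over {1, …, 12} (marginal of a uniform permutation), so P[π(i) > i] = (n − i)/n. Summing: Σ_{i=1}^{12} (n − i)/n = (0 + 1 + … + 11)/12 = 12(12 − 1)/(2·12) = (12 − 1)/2.
Hence E[X] = Σ_{i=1}^{12} (12 − i)/12 = 11/2 ≈ 5.500000.

E[X] = 11/2 = 5.500000.


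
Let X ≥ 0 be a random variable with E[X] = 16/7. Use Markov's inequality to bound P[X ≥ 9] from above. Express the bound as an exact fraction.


μ = E[X] = 16/7, a = 9.
Markov: P[X ≥ 9] ≤ μ/a = (16/7)/9 = 16/63.
Numerically: ≈ 0.254.
(Since a = 9 > μ = 2.286, the bound 16/63 is < 1 and informative.)

P[X ≥ 9] ≤ 16/63 ≈ 0.254.


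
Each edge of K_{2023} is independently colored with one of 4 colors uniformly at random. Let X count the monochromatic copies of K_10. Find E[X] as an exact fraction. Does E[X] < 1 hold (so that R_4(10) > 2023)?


E[X] = C(2023, 10) · 4^{1 − 45} = 309399856285778485315440716 · 4^{−44} = 309399856285778485315440716/309485009821345068724781056.
As a reduced fraction: E[X] = 77349964071444621328860179/77371252455336267181195264 ≈ 1.000.
Is E[X] < 1? YES.
Since E[X] < 1, there exists a 4-coloring of K_{2023} with no monochromatic K_10; hence R_4(10) > 2023.

E[X] = 77349964071444621328860179/77371252455336267181195264 ≈ 1.000; E[X] < 1, so R_4(10) > 2023.


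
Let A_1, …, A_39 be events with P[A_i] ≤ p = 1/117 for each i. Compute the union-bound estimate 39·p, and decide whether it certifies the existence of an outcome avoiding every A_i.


Union bound: P[∪_{i=1}^{39} A_i] ≤ Σ_i P[A_i] ≤ 39·p = 39·(1/117) = 1/3.
Numerically: 1/3 ≈ 0.333333.
Is 1/3 < 1? YES.
Since P[∪ A_i] ≤ 1/3 < 1, the complement has P[∩ A_i^c] ≥ 1 − 1/3 = 2/3 > 0, so some outcome avoids every A_i.

39·p = 1/3 ≈ 0.333333; existence CERTIFIED by the union bound.


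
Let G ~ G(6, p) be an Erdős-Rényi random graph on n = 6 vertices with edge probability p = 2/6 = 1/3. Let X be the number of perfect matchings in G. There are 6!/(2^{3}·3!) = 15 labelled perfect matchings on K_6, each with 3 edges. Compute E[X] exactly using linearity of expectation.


K_6 has 6!/(2^{3}·3!) = 15 labelled perfect matchings.
For each such perfect matching H, let X_H = 1 if all 3 edges of H are present in G. Then P[X_H = 1] = p^{3} = (1/3)^{3} = 1/27.
Summing the indicators: E[X] = Σ_H E[X_H] = 15 · p^{3} = 15 · 1/27 = 5/9.
Numerically: E[X] ≈ 0.55556.

E[X] = 15 · (1/3)^{3} = 5/9 ≈ 0.55556.


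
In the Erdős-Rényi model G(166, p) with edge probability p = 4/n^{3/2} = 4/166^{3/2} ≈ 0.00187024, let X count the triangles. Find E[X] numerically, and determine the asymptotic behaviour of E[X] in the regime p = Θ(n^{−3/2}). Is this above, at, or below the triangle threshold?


Number of potential triangles: C(166, 3) = 748660.
Each occurs with probability p³ ≈ (0.00187024)³ ≈ 6.54174450e-09.
By linearity: E[X] = C(166, 3)·p³ ≈ 748660 · 6.54174450e-09 ≈ 0.004898.
Since α = 3/2 > 1, p = c/n^{3/2} = o(1/n) is below the triangle threshold p ~ 1/n. Asymptotically E[X] ~ (c³/6)·n^{3(1−α)} = (4³/6)·n^{-1.5} → 0, so by Markov's inequality G has no triangles w.h.p.

E[X] ≈ 0.004898; in regime p = Θ(1/n^{3/2}) E[X] tends to 0 (below the triangle threshold p ~ 1/n).


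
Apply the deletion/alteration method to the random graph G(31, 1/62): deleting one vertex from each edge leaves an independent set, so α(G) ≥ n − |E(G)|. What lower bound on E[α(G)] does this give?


E[|E(G)|] = C(31, 2)·p = 465 · (1/62) = 15/2.
E[α(G)] ≥ n − E[|E(G)|] = 31 − 15/2 = 47/2.
Numerically: ≈ 23.5000.
(This is only a lower bound; the true E[α(G)] may be larger.)

E[α(G)] ≥ 47/2 ≈ 23.5000.


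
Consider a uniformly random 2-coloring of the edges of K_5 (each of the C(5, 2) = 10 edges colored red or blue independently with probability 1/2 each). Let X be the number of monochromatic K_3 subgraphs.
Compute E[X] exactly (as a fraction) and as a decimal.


Let X = Σ_S X_S over the C(5, 3) = 10 subsets S of size 3, where X_S = 1 if the K_3 on S is monochromatic.
For a fixed S, the K_3 on S has C(3, 2) = 3 edges. P[all 3 edges red] = (1/2)^3, and likewise for blue, so P[monochromatic] = 2·(1/2)^3 = 2^{1 − 3} = 1/4.
By linearity: E[X] = C(5, 3) · 2^{1 − 3} = 10 · 1/4 = 5/2.
Numerically: E[X] ≈ 2.50000.

E[X] = C(5,3)·2^(1−C(3,2)) = 5/2 ≈ 2.50000.


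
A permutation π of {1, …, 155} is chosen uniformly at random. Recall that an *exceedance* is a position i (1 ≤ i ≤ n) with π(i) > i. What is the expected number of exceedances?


Write X = Σ_{i=1}^{155} X_i, where X_i = 1_{π(i) > i}.
For each fixed i, π(i) is uniform over {1, …, 155} (marginal of a uniform permutation), so P[π(i) > i] = (n − i)/n. Summing: Σ_{i=1}^{155} (n − i)/n = (0 + 1 + … + 154)/155 = 155(155 − 1)/(2·155) = (155 − 1)/2.
Hence E[X] = Σ_{i=1}^{155} (155 − i)/155 = 77 ≈ 77.000.

E[X] = 77 = 77.000.


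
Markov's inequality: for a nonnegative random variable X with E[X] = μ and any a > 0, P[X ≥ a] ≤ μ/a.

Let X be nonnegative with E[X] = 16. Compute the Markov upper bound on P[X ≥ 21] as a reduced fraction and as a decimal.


μ = E[X] = 16, a = 21.
Markov: P[X ≥ 21] ≤ μ/a = (16)/21 = 16/21.
Numerically: ≈ 0.76190.
(Since a = 21 > μ = 16.00000, the bound 16/21 is < 1 and informative.)

P[X ≥ 21] ≤ 16/21 ≈ 0.76190.


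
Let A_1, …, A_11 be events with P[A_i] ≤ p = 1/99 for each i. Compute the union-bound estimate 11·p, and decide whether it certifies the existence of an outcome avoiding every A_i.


Union bound: P[∪_{i=1}^{11} A_i] ≤ Σ_i P[A_i] ≤ 11·p = 11·(1/99) = 1/9.
Numerically: 1/9 ≈ 0.11111.
Is 1/9 < 1? YES.
Since P[∪ A_i] ≤ 1/9 < 1, the complement has P[∩ A_i^c] ≥ 1 − 1/9 = 8/9 > 0, so some outcome avoids every A_i.

11·p = 1/9 ≈ 0.11111; existence CERTIFIED by the union bound.


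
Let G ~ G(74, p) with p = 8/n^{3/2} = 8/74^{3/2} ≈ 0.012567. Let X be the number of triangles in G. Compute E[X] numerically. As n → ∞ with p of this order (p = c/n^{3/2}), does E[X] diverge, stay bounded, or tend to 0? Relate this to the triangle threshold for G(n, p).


Number of potential triangles: C(74, 3) = 64824.
Each occurs with probability p³ ≈ (0.012567)³ ≈ 1.9848479e-06.
By linearity: E[X] = C(74, 3)·p³ ≈ 64824 · 1.9848479e-06 ≈ 0.12867.
Since α = 3/2 > 1, p = c/n^{3/2} = o(1/n) is below the triangle threshold p ~ 1/n. Asymptotically E[X] ~ (c³/6)·n^{3(1−α)} = (8³/6)·n^{-1.5} → 0, so by Markov's inequality G has no triangles w.h.p.

E[X] ≈ 0.12867; in regime p = Θ(1/n^{3/2}) E[X] tends to 0 (below the triangle threshold p ~ 1/n).


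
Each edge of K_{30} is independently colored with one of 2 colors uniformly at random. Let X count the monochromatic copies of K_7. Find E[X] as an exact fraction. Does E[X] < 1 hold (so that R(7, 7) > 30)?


E[X] = C(30, 7) · 2^{1 − 21} = 2035800 · 2^{−20} = 2035800/1048576.
As a reduced fraction: E[X] = 254475/131072 ≈ 1.941490.
Is E[X] < 1? NO.
Since E[X] ≥ 1, the first-moment bound is inconclusive at n = 30; it does NOT by itself certify R(7, 7) > 30.

E[X] = 254475/131072 ≈ 1.941490; E[X] ≥ 1; first-moment method inconclusive here.


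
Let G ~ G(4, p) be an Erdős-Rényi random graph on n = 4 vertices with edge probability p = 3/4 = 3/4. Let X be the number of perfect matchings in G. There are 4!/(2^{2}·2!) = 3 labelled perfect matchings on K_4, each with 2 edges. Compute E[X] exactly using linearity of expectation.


K_4 has 4!/(2^{2}·2!) = 3 labelled perfect matchings.
For each such perfect matching H, let X_H = 1 if all 2 edges of H are present in G. Then P[X_H = 1] = p^{2} = (3/4)^{2} = 9/16.
By linearity of expectation: E[X] = Σ_H E[X_H] = 3 · p^{2} = 3 · 9/16 = 27/16.
Numerically: E[X] ≈ 1.6875.

E[X] = 3 · (3/4)^{2} = 27/16 ≈ 1.6875.


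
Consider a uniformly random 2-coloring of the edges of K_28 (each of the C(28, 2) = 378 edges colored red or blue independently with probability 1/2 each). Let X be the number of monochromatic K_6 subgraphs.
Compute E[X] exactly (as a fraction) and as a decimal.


Let X = Σ_S X_S over the C(28, 6) = 376740 subsets S of size 6, where X_S = 1 if the K_6 on S is monochromatic.
For a fixed S, the K_6 on S has C(6, 2) = 15 edges. P[all 15 edges red] = (1/2)^15, and likewise for blue, so P[monochromatic] = 2·(1/2)^15 = 2^{1 − 15} = 1/16384.
By linearity of expectation: E[X] = C(28, 6) · 2^{1 − 15} = 376740 · 1/16384 = 94185/4096.
Numerically: E[X] ≈ 22.994385.

E[X] = C(28,6)·2^(1−C(6,2)) = 94185/4096 ≈ 22.994385.


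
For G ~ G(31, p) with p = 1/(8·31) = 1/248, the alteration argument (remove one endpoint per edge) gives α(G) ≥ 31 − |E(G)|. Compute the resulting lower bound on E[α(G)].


E[|E(G)|] = C(31, 2)·p = 465 · (1/248) = 15/8.
E[α(G)] ≥ n − E[|E(G)|] = 31 − 15/8 = 233/8.
Numerically: ≈ 29.125000.
(This is only a lower bound; the true E[α(G)] may be larger.)

E[α(G)] ≥ 233/8 ≈ 29.125000.


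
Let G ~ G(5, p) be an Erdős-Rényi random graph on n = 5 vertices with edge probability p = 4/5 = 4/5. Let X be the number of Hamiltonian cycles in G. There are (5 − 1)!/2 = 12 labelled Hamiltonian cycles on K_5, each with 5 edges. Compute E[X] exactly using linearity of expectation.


K_5 has (5 − 1)!/2 = 12 labelled Hamiltonian cycles.
For each such Hamiltonian cycle H, let X_H = 1 if all 5 edges of H are present in G. Then P[X_H = 1] = p^{5} = (4/5)^{5} = 1024/3125.
By linearity of expectation: E[X] = Σ_H E[X_H] = 12 · p^{5} = 12 · 1024/3125 = 12288/3125.
Numerically: E[X] ≈ 3.9322.

E[X] = 12 · (4/5)^{5} = 12288/3125 ≈ 3.9322.


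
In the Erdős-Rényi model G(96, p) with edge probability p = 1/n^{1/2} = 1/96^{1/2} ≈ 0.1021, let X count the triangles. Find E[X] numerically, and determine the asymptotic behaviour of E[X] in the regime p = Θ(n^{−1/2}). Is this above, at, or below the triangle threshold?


Number of potential triangles: C(96, 3) = 142880.
Each occurs with probability p³ ≈ (0.1021)³ ≈ 1.063147e-03.
By linearity: E[X] = C(96, 3)·p³ ≈ 142880 · 1.063147e-03 ≈ 151.9024.
Since α = 1/2 < 1, p = c/n^{1/2} ≫ 1/n is above the triangle threshold p ~ 1/n. Asymptotically E[X] ~ (c³/6)·n^{3(1−α)} = (1³/6)·n^{1.5} → ∞; triangles are abundant w.h.p.

E[X] ≈ 151.9024; in regime p = Θ(1/n^{1/2}) E[X] diverges (above the triangle threshold p ~ 1/n).


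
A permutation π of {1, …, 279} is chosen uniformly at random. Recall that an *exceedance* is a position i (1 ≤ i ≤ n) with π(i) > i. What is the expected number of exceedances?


Write X = Σ_{i=1}^{279} X_i, where X_i = 1_{π(i) > i}.
For each fixed i, π(i) is uniform over {1, …, 279} (marginal of a uniform permutation), so P[π(i) > i] = (n − i)/n. Summing: Σ_{i=1}^{279} (n − i)/n = (0 + 1 + … + 278)/279 = 279(279 − 1)/(2·279) = (279 − 1)/2.
Hence E[X] = Σ_{i=1}^{279} (279 − i)/279 = 139 ≈ 139.000000.

E[X] = 139 = 139.000000.


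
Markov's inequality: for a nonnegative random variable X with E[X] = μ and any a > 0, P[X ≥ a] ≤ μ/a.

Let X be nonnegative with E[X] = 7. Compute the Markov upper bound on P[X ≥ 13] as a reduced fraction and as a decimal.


μ = E[X] = 7, a = 13.
Markov: P[X ≥ 13] ≤ μ/a = (7)/13 = 7/13.
Numerically: ≈ 0.53846.
(Since a = 13 > μ = 7.00000, the bound 7/13 is < 1 and informative.)

P[X ≥ 13] ≤ 7/13 ≈ 0.53846.


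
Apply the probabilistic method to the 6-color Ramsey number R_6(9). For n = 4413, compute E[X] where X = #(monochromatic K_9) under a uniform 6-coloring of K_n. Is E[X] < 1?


E[X] = C(4413, 9) · 6^{1 − 36} = 1734990840325017881257917265 · 6^{−35} = 1734990840325017881257917265/1719070799748422591028658176.
As a reduced fraction: E[X] = 1734990840325017881257917265/1719070799748422591028658176 ≈ 1.009261.
Is E[X] < 1? NO.
Since E[X] ≥ 1, the first-moment bound is inconclusive at n = 4413; it does NOT by itself certify R_6(9) > 4413.

E[X] = 1734990840325017881257917265/1719070799748422591028658176 ≈ 1.009261; E[X] ≥ 1; first-moment method inconclusive here.


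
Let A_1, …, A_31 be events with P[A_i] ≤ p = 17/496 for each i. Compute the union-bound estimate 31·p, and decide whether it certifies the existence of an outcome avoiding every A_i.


Union bound: P[∪_{i=1}^{31} A_i] ≤ Σ_i P[A_i] ≤ 31·p = 31·(17/496) = 17/16.
Numerically: 17/16 ≈ 1.0625000.
Is 17/16 < 1? NO.
Since the bound 17/16 is ≥ 1, the union bound is uninformative here; it does NOT by itself certify existence.

31·p = 17/16 ≈ 1.0625000; existence NOT certified by the union bound.


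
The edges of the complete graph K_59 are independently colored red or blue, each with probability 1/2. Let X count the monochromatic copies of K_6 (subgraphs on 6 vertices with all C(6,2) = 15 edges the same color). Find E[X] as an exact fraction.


Let X = Σ_S X_S over the C(59, 6) = 45057474 subsets S of size 6, where X_S = 1 if the K_6 on S is monochromatic.
For a fixed S, the K_6 on S has C(6, 2) = 15 edges. P[all 15 edges red] = (1/2)^15, and likewise for blue, so P[monochromatic] = 2·(1/2)^15 = 2^{1 − 15} = 1/16384.
By linearity: E[X] = C(59, 6) · 2^{1 − 15} = 45057474 · 1/16384 = 22528737/8192.
Numerically: E[X] ≈ 2750.090.

E[X] = C(59,6)·2^(1−C(6,2)) = 22528737/8192 ≈ 2750.090.


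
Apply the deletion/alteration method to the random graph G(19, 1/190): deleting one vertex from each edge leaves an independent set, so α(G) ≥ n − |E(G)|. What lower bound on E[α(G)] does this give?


E[|E(G)|] = C(19, 2)·p = 171 · (1/190) = 9/10.
E[α(G)] ≥ n − E[|E(G)|] = 19 − 9/10 = 181/10.
Numerically: ≈ 18.100.
(This is only a lower bound; the true E[α(G)] may be larger.)

E[α(G)] ≥ 181/10 ≈ 18.100.


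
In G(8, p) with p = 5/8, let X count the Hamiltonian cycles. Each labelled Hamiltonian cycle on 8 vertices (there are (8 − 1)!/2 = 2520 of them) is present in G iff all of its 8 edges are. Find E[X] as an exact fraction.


K_8 has (8 − 1)!/2 = 2520 labelled Hamiltonian cycles.
For each such Hamiltonian cycle H, let X_H = 1 if all 8 edges of H are present in G. Then P[X_H = 1] = p^{8} = (5/8)^{8} = 390625/16777216.
By linearity of expectation: E[X] = Σ_H E[X_H] = 2520 · p^{8} = 2520 · 390625/16777216 = 123046875/2097152.
Numerically: E[X] ≈ 58.673.

E[X] = 2520 · (5/8)^{8} = 123046875/2097152 ≈ 58.673.


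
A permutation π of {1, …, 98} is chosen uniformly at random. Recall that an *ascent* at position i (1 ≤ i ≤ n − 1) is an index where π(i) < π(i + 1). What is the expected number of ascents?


Write X = Σ X_I over i = 1, …, 97, with X_I the indicator of one ascent.
There are 97 indicators.
For each fixed i, the pair (π(i), π(i+1)) is a uniformly random ordered pair of distinct values from {1, …, 98}; by symmetry P[π(i) < π(i+1)] = 1/2.
By linearity: E[X] = 97 · (1/2) = (98 − 1) · (1/2) = 97/2 ≈ 48.5000.

E[X] = 97/2 = 48.5000.


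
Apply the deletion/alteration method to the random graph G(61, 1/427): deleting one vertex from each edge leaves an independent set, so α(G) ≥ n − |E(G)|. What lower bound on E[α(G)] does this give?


E[|E(G)|] = C(61, 2)·p = 1830 · (1/427) = 30/7.
E[α(G)] ≥ n − E[|E(G)|] = 61 − 30/7 = 397/7.
Numerically: ≈ 56.7143.
(This is only a lower bound; the true E[α(G)] may be larger.)

E[α(G)] ≥ 397/7 ≈ 56.7143.


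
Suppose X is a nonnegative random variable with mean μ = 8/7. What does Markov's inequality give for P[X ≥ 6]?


μ = E[X] = 8/7, a = 6.
Markov: P[X ≥ 6] ≤ μ/a = (8/7)/6 = 4/21.
Numerically: ≈ 0.190.
(Since a = 6 > μ = 1.143, the bound 4/21 is < 1 and informative.)

P[X ≥ 6] ≤ 4/21 ≈ 0.190.


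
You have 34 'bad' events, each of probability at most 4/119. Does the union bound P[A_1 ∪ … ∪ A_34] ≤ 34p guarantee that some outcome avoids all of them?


Union bound: P[∪_{i=1}^{34} A_i] ≤ Σ_i P[A_i] ≤ 34·p = 34·(4/119) = 8/7.
Numerically: 8/7 ≈ 1.142857.
Is 8/7 < 1? NO.
Since the bound 8/7 is ≥ 1, the union bound is uninformative here; it does NOT by itself certify existence.

34·p = 8/7 ≈ 1.142857; existence NOT certified by the union bound.


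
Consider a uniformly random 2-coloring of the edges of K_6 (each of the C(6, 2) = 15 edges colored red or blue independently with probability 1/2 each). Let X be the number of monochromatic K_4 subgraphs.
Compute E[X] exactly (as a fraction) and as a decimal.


Let X = Σ_S X_S over the C(6, 4) = 15 subsets S of size 4, where X_S = 1 if the K_4 on S is monochromatic.
For a fixed S, the K_4 on S has C(4, 2) = 6 edges. P[all 6 edges red] = (1/2)^6, and likewise for blue, so P[monochromatic] = 2·(1/2)^6 = 2^{1 − 6} = 1/32.
By linearity of expectation: E[X] = C(6, 4) · 2^{1 − 6} = 15 · 1/32 = 15/32.
Numerically: E[X] ≈ 0.468750.

E[X] = C(6,4)·2^(1−C(4,2)) = 15/32 ≈ 0.468750.


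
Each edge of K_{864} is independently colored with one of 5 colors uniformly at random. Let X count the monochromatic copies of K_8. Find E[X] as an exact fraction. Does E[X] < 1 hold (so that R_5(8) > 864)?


E[X] = C(864, 8) · 5^{1 − 28} = 7455455062926006708 · 5^{−27} = 7455455062926006708/7450580596923828125.
As a reduced fraction: E[X] = 7455455062926006708/7450580596923828125 ≈ 1.0007.
Is E[X] < 1? NO.
Since E[X] ≥ 1, the first-moment bound is inconclusive at n = 864; it does NOT by itself certify R_5(8) > 864.

E[X] = 7455455062926006708/7450580596923828125 ≈ 1.0007; E[X] ≥ 1; first-moment method inconclusive here.


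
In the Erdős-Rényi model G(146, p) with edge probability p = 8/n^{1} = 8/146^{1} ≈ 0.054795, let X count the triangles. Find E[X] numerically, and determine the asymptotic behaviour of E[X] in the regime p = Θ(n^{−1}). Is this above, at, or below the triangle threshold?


Number of potential triangles: C(146, 3) = 508080.
Each occurs with probability p³ ≈ (0.054795)³ ≈ 1.6451723e-04.
By linearity: E[X] = C(146, 3)·p³ ≈ 508080 · 1.6451723e-04 ≈ 83.58792.
Here α = 1, so p = 8/n is exactly at the triangle threshold p ~ 1/n. Asymptotically E[X] → c³/6 = 8³/6 = 256/3 ≈ 85.33333, a bounded constant. In this regime the triangle count is asymptotically Poisson(c³/6).

E[X] ≈ 83.58792; in regime p = Θ(1/n^{1}) E[X] stays bounded (at the triangle threshold p ~ 1/n).


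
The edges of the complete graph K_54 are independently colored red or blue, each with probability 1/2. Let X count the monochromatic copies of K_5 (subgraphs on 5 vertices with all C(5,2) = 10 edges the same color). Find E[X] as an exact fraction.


Let X = Σ_S X_S over the C(54, 5) = 3162510 subsets S of size 5, where X_S = 1 if the K_5 on S is monochromatic.
For a fixed S, the K_5 on S has C(5, 2) = 10 edges. P[all 10 edges red] = (1/2)^10, and likewise for blue, so P[monochromatic] = 2·(1/2)^10 = 2^{1 − 10} = 1/512.
By linearity of expectation: E[X] = C(54, 5) · 2^{1 − 10} = 3162510 · 1/512 = 1581255/256.
Numerically: E[X] ≈ 6176.777344.

E[X] = C(54,5)·2^(1−C(5,2)) = 1581255/256 ≈ 6176.777344.


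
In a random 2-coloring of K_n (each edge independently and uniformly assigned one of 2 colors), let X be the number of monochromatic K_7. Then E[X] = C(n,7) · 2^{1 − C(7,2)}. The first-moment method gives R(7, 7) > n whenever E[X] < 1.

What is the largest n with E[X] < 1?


We need C(n, 7) · 2^{1 − 21} < 1, i.e. C(n, 7) < 2^{21 − 1} = 1048576.
Check values of n near the boundary:
  n = 21: C(21, 7) = 116280; 116280 < 1048576? YES
  n = 22: C(22, 7) = 170544; 170544 < 1048576? YES
  n = 23: C(23, 7) = 245157; 245157 < 1048576? YES
  n = 24: C(24, 7) = 346104; 346104 < 1048576? YES
  n = 25: C(25, 7) = 480700; 480700 < 1048576? YES
  n = 26: C(26, 7) = 657800; 657800 < 1048576? YES
  n = 27: C(27, 7) = 888030; 888030 < 1048576? YES
  n = 28: C(28, 7) = 1184040; 1184040 < 1048576? NO
  n = 29: C(29, 7) = 1560780; 1560780 < 1048576? NO
  n = 30: C(30, 7) = 2035800; 2035800 < 1048576? NO
The largest n with C(n, 7) < 1048576 is n = 27 (where E[X] = 444015/524288 ≈ 0.846891). Hence R(7, 7) > 27, i.e. R(7, 7) ≥ 28.

Largest n = 27; hence R(7, 7) > 27.


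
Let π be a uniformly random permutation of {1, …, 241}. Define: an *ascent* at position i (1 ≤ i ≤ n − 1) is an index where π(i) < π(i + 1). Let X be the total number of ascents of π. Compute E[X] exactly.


Write X = Σ X_I over i = 1, …, 240, with X_I the indicator of one ascent.
There are 240 indicators.
For each fixed i, the pair (π(i), π(i+1)) is a uniformly random ordered pair of distinct values from {1, …, 241}; by symmetry P[π(i) < π(i+1)] = 1/2.
By linearity: E[X] = 240 · (1/2) = (241 − 1) · (1/2) = 120 ≈ 120.000.

E[X] = 120 = 120.000.


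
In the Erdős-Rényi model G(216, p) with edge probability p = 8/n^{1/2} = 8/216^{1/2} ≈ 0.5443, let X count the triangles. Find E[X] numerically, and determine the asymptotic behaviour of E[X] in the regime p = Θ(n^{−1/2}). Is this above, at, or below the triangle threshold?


Number of potential triangles: C(216, 3) = 1656360.
Each occurs with probability p³ ≈ (0.5443)³ ≈ 1.612833e-01.
By linearity: E[X] = C(216, 3)·p³ ≈ 1656360 · 1.612833e-01 ≈ 267143.1658.
Since α = 1/2 < 1, p = c/n^{1/2} ≫ 1/n is above the triangle threshold p ~ 1/n. Asymptotically E[X] ~ (c³/6)·n^{3(1−α)} = (8³/6)·n^{1.5} → ∞; triangles are abundant w.h.p.

E[X] ≈ 267143.1658; in regime p = Θ(1/n^{1/2}) E[X] diverges (above the triangle threshold p ~ 1/n).


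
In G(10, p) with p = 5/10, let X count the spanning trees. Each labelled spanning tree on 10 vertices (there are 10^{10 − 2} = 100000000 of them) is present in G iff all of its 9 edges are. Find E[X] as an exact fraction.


K_10 has 10^{10 − 2} = 100000000 labelled spanning trees.
For each such spanning tree H, let X_H = 1 if all 9 edges of H are present in G. Then P[X_H = 1] = p^{9} = (1/2)^{9} = 1/512.
By linearity of expectation: E[X] = Σ_H E[X_H] = 100000000 · p^{9} = 100000000 · 1/512 = 390625/2.
Numerically: E[X] ≈ 1.953e+05.

E[X] = 100000000 · (1/2)^{9} = 390625/2 ≈ 1.953e+05.


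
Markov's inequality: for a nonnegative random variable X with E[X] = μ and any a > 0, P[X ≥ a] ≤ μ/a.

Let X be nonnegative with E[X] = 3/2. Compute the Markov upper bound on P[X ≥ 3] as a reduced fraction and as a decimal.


μ = E[X] = 3/2, a = 3.
Markov: P[X ≥ 3] ≤ μ/a = (3/2)/3 = 1/2.
Numerically: ≈ 0.500.
(Since a = 3 > μ = 1.500, the bound 1/2 is < 1 and informative.)

P[X ≥ 3] ≤ 1/2 ≈ 0.500.


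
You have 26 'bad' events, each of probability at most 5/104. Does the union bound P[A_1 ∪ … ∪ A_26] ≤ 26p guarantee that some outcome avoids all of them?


Union bound: P[∪_{i=1}^{26} A_i] ≤ Σ_i P[A_i] ≤ 26·p = 26·(5/104) = 5/4.
Numerically: 5/4 ≈ 1.250000.
Is 5/4 < 1? NO.
Since the bound 5/4 is ≥ 1, the union bound is uninformative here; it does NOT by itself certify existence.

26·p = 5/4 ≈ 1.250000; existence NOT certified by the union bound.


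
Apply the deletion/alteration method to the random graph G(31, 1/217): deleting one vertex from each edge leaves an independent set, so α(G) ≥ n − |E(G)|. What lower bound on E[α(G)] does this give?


E[|E(G)|] = C(31, 2)·p = 465 · (1/217) = 15/7.
E[α(G)] ≥ n − E[|E(G)|] = 31 − 15/7 = 202/7.
Numerically: ≈ 28.857.
(This is only a lower bound; the true E[α(G)] may be larger.)

E[α(G)] ≥ 202/7 ≈ 28.857.


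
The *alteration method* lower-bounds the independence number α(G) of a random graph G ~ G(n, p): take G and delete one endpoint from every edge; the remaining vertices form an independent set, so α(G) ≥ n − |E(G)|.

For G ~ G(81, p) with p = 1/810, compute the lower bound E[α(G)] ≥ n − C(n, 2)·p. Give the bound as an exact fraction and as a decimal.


E[|E(G)|] = C(81, 2)·p = 3240 · (1/810) = 4.
E[α(G)] ≥ n − E[|E(G)|] = 81 − 4 = 77.
Numerically: ≈ 77.0000.
(This is only a lower bound; the true E[α(G)] may be larger.)

E[α(G)] ≥ 77 ≈ 77.0000.


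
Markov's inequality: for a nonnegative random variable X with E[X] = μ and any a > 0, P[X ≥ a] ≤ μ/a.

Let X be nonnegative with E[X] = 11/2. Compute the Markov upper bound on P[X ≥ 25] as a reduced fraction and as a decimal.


μ = E[X] = 11/2, a = 25.
Markov: P[X ≥ 25] ≤ μ/a = (11/2)/25 = 11/50.
Numerically: ≈ 0.220000.
(Since a = 25 > μ = 5.500000, the bound 11/50 is < 1 and informative.)

P[X ≥ 25] ≤ 11/50 ≈ 0.220000.


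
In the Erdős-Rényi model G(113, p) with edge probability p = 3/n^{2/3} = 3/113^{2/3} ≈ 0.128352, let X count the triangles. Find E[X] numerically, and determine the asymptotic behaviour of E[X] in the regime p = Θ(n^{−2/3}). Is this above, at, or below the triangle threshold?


Number of potential triangles: C(113, 3) = 234136.
Each occurs with probability p³ ≈ (0.128352)³ ≈ 2.11449605e-03.
By linearity: E[X] = C(113, 3)·p³ ≈ 234136 · 2.11449605e-03 ≈ 495.079646.
Since α = 2/3 < 1, p = c/n^{2/3} ≫ 1/n is above the triangle threshold p ~ 1/n. Asymptotically E[X] ~ (c³/6)·n^{3(1−α)} = (3³/6)·n^{1} → ∞; triangles are abundant w.h.p.

E[X] ≈ 495.079646; in regime p = Θ(1/n^{2/3}) E[X] diverges (above the triangle threshold p ~ 1/n).


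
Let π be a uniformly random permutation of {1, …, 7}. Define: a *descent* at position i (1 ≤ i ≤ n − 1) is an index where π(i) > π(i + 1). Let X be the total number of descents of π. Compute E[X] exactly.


Write X = Σ X_I over i = 1, …, 6, with X_I the indicator of one descent.
There are 6 indicators.
For each fixed i, the pair (π(i), π(i+1)) is a uniformly random ordered pair of distinct values from {1, …, 7}; by symmetry P[π(i) > π(i+1)] = 1/2.
By linearity: E[X] = 6 · (1/2) = (7 − 1) · (1/2) = 3 ≈ 3.000000.

E[X] = 3 = 3.000000.


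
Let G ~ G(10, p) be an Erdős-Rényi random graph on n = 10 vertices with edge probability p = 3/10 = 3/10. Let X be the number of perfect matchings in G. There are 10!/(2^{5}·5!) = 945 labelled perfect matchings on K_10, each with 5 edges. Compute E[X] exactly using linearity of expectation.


K_10 has 10!/(2^{5}·5!) = 945 labelled perfect matchings.
For each such perfect matching H, let X_H = 1 if all 5 edges of H are present in G. Then P[X_H = 1] = p^{5} = (3/10)^{5} = 243/100000.
By linearity: E[X] = Σ_H E[X_H] = 945 · p^{5} = 945 · 243/100000 = 45927/20000.
Numerically: E[X] ≈ 2.29635.

E[X] = 945 · (3/10)^{5} = 45927/20000 ≈ 2.29635.


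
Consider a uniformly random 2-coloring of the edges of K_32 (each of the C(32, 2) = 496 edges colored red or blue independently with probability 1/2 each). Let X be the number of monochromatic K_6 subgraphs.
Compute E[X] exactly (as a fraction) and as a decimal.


Let X = Σ_S X_S over the C(32, 6) = 906192 subsets S of size 6, where X_S = 1 if the K_6 on S is monochromatic.
For a fixed S, the K_6 on S has C(6, 2) = 15 edges. P[all 15 edges red] = (1/2)^15, and likewise for blue, so P[monochromatic] = 2·(1/2)^15 = 2^{1 − 15} = 1/16384.
Summing: E[X] = C(32, 6) · 2^{1 − 15} = 906192 · 1/16384 = 56637/1024.
Numerically: E[X] ≈ 55.309570.

E[X] = C(32,6)·2^(1−C(6,2)) = 56637/1024 ≈ 55.309570.


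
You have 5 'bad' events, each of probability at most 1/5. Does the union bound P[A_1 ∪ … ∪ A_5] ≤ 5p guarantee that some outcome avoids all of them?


Union bound: P[∪_{i=1}^{5} A_i] ≤ Σ_i P[A_i] ≤ 5·p = 5·(1/5) = 1.
Numerically: 1 ≈ 1.0000000.
Is 1 < 1? NO.
Since the bound 1 is ≥ 1, the union bound is uninformative here; it does NOT by itself certify existence.

5·p = 1 ≈ 1.0000000; existence NOT certified by the union bound.


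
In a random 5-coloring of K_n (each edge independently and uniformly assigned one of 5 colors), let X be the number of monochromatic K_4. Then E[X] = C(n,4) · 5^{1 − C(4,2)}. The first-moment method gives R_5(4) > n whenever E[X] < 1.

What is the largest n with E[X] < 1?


We need C(n, 4) · 5^{1 − 6} < 1, i.e. C(n, 4) < 5^{6 − 1} = 3125.
Check values of n near the boundary:
  n = 14: C(14, 4) = 1001; 1001 < 3125? YES
  n = 15: C(15, 4) = 1365; 1365 < 3125? YES
  n = 16: C(16, 4) = 1820; 1820 < 3125? YES
  n = 17: C(17, 4) = 2380; 2380 < 3125? YES
  n = 18: C(18, 4) = 3060; 3060 < 3125? YES
  n = 19: C(19, 4) = 3876; 3876 < 3125? NO
  n = 20: C(20, 4) = 4845; 4845 < 3125? NO
  n = 21: C(21, 4) = 5985; 5985 < 3125? NO
The largest n with C(n, 4) < 3125 is n = 18 (where E[X] = 612/625 ≈ 0.97920). Hence R_5(4) > 18, i.e. R_5(4) ≥ 19.

Largest n = 18; hence R_5(4) > 18.


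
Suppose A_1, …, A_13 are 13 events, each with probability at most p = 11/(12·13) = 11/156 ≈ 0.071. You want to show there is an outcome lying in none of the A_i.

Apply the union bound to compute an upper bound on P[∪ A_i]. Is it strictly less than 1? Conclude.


Union bound: P[∪_{i=1}^{13} A_i] ≤ Σ_i P[A_i] ≤ 13·p = 13·(11/156) = 11/12.
Numerically: 11/12 ≈ 0.917.
Is 11/12 < 1? YES.
Since P[∪ A_i] ≤ 11/12 < 1, the complement has P[∩ A_i^c] ≥ 1 − 11/12 = 1/12 > 0, so some outcome avoids every A_i.

13·p = 11/12 ≈ 0.917; existence CERTIFIED by the union bound.


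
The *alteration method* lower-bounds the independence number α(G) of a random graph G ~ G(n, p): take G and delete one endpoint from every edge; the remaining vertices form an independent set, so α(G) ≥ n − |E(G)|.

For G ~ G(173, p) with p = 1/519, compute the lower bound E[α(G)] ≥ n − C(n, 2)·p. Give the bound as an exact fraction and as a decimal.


E[|E(G)|] = C(173, 2)·p = 14878 · (1/519) = 86/3.
E[α(G)] ≥ n − E[|E(G)|] = 173 − 86/3 = 433/3.
Numerically: ≈ 144.333.
(This is only a lower bound; the true E[α(G)] may be larger.)

E[α(G)] ≥ 433/3 ≈ 144.333.


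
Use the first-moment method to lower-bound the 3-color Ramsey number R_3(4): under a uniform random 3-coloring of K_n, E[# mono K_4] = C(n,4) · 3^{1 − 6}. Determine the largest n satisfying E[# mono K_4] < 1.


We need C(n, 4) · 3^{1 − 6} < 1, i.e. C(n, 4) < 3^{6 − 1} = 243.
Check values of n near the boundary:
  n = 5: C(5, 4) = 5; 5 < 243? YES
  n = 6: C(6, 4) = 15; 15 < 243? YES
  n = 7: C(7, 4) = 35; 35 < 243? YES
  n = 8: C(8, 4) = 70; 70 < 243? YES
  n = 9: C(9, 4) = 126; 126 < 243? YES
  n = 10: C(10, 4) = 210; 210 < 243? YES
  n = 11: C(11, 4) = 330; 330 < 243? NO
  n = 12: C(12, 4) = 495; 495 < 243? NO
  n = 13: C(13, 4) = 715; 715 < 243? NO
The largest n with C(n, 4) < 243 is n = 10 (where E[X] = 70/81 ≈ 0.8641975). Hence R_3(4) > 10, i.e. R_3(4) ≥ 11.

Largest n = 10; hence R_3(4) > 10.


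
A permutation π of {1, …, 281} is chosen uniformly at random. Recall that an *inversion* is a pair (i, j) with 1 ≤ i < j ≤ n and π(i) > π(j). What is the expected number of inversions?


Write X = Σ X_I over the C(281, 2) = 39340 pairs i < j, with X_I the indicator of one inversion.
There are 39340 indicators.
For each fixed pair i < j, the values π(i) and π(j) are two distinct elements of {1, …, 281} in uniformly random order; by symmetry P[π(i) > π(j)] = 1/2.
By linearity: E[X] = 39340 · (1/2) = C(281, 2) · (1/2) = 39340/2 = 19670 ≈ 19670.000.

E[X] = 19670 = 19670.000.


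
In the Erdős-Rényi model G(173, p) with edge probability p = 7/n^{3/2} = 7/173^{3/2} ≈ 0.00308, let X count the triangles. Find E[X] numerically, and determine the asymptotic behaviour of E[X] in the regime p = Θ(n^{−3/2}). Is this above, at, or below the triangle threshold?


Number of potential triangles: C(173, 3) = 848046.
Each occurs with probability p³ ≈ (0.00308)³ ≈ 2.91130e-08.
By linearity: E[X] = C(173, 3)·p³ ≈ 848046 · 2.91130e-08 ≈ 0.025.
Since α = 3/2 > 1, p = c/n^{3/2} = o(1/n) is below the triangle threshold p ~ 1/n. Asymptotically E[X] ~ (c³/6)·n^{3(1−α)} = (7³/6)·n^{-1.5} → 0, so by Markov's inequality G has no triangles w.h.p.

E[X] ≈ 0.025; in regime p = Θ(1/n^{3/2}) E[X] tends to 0 (below the triangle threshold p ~ 1/n).


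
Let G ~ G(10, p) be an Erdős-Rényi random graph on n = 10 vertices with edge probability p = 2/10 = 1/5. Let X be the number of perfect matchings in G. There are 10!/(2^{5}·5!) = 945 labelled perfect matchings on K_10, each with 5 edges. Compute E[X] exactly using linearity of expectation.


K_10 has 10!/(2^{5}·5!) = 945 labelled perfect matchings.
For each such perfect matching H, let X_H = 1 if all 5 edges of H are present in G. Then P[X_H = 1] = p^{5} = (1/5)^{5} = 1/3125.
By linearity: E[X] = Σ_H E[X_H] = 945 · p^{5} = 945 · 1/3125 = 189/625.
Numerically: E[X] ≈ 0.302.

E[X] = 945 · (1/5)^{5} = 189/625 ≈ 0.302.


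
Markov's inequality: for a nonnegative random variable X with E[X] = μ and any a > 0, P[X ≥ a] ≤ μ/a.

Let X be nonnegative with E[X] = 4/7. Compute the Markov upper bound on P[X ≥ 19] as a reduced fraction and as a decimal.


μ = E[X] = 4/7, a = 19.
Markov: P[X ≥ 19] ≤ μ/a = (4/7)/19 = 4/133.
Numerically: ≈ 0.0301.
(Since a = 19 > μ = 0.5714, the bound 4/133 is < 1 and informative.)

P[X ≥ 19] ≤ 4/133 ≈ 0.0301.


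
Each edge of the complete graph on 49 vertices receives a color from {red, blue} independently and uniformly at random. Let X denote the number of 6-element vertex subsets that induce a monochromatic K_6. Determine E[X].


Let X = Σ_S X_S over the C(49, 6) = 13983816 subsets S of size 6, where X_S = 1 if the K_6 on S is monochromatic.
For a fixed S, the K_6 on S has C(6, 2) = 15 edges. P[all 15 edges red] = (1/2)^15, and likewise for blue, so P[monochromatic] = 2·(1/2)^15 = 2^{1 − 15} = 1/16384.
By linearity: E[X] = C(49, 6) · 2^{1 − 15} = 13983816 · 1/16384 = 1747977/2048.
Numerically: E[X] ≈ 853.504395.

E[X] = C(49,6)·2^(1−C(6,2)) = 1747977/2048 ≈ 853.504395.


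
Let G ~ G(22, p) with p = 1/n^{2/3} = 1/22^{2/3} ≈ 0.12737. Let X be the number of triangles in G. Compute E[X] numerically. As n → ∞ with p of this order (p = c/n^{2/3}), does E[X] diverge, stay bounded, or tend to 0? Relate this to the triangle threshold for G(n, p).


Number of potential triangles: C(22, 3) = 1540.
Each occurs with probability p³ ≈ (0.12737)³ ≈ 2.0661157e-03.
By linearity: E[X] = C(22, 3)·p³ ≈ 1540 · 2.0661157e-03 ≈ 3.18182.
Since α = 2/3 < 1, p = c/n^{2/3} ≫ 1/n is above the triangle threshold p ~ 1/n. Asymptotically E[X] ~ (c³/6)·n^{3(1−α)} = (1³/6)·n^{1} → ∞; triangles are abundant w.h.p.

E[X] ≈ 3.18182; in regime p = Θ(1/n^{2/3}) E[X] diverges (above the triangle threshold p ~ 1/n).


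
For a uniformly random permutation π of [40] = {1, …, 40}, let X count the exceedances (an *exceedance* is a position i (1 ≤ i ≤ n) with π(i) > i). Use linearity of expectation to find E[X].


Write X = Σ_{i=1}^{40} X_i, where X_i = 1_{π(i) > i}.
For each fixed i, π(i) is uniform over {1, …, 40} (marginal of a uniform permutation), so P[π(i) > i] = (n − i)/n. Summing: Σ_{i=1}^{40} (n − i)/n = (0 + 1 + … + 39)/40 = 40(40 − 1)/(2·40) = (40 − 1)/2.
Hence E[X] = Σ_{i=1}^{40} (40 − i)/40 = 39/2 ≈ 19.50000.

E[X] = 39/2 = 19.50000.


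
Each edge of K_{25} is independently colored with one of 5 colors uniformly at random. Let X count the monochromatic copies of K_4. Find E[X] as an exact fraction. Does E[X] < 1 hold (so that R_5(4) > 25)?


E[X] = C(25, 4) · 5^{1 − 6} = 12650 · 5^{−5} = 12650/3125.
As a reduced fraction: E[X] = 506/125 ≈ 4.0480.
Is E[X] < 1? NO.
Since E[X] ≥ 1, the first-moment bound is inconclusive at n = 25; it does NOT by itself certify R_5(4) > 25.

E[X] = 506/125 ≈ 4.0480; E[X] ≥ 1; first-moment method inconclusive here.


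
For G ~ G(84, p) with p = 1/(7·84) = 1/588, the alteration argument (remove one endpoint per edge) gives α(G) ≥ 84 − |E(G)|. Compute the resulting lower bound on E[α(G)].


E[|E(G)|] = C(84, 2)·p = 3486 · (1/588) = 83/14.
E[α(G)] ≥ n − E[|E(G)|] = 84 − 83/14 = 1093/14.
Numerically: ≈ 78.071429.
(This is only a lower bound; the true E[α(G)] may be larger.)

E[α(G)] ≥ 1093/14 ≈ 78.071429.
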